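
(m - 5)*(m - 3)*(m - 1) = m^3 - 9*m^2 + 23*m - 15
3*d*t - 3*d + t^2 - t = (3*d + t)*(t - 1)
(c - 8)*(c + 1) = c^2 - 7*c - 8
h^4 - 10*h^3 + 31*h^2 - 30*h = h*(h - 5)*(h - 3)*(h - 2)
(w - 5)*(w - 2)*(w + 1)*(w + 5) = w^4 - w^3 - 27*w^2 + 25*w + 50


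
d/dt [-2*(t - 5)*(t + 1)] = 8 - 4*t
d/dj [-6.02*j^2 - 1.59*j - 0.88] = -12.04*j - 1.59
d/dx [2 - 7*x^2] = -14*x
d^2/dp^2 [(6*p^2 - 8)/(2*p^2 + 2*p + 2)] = 6*(-p^3 - 7*p^2 - 4*p + 1)/(p^6 + 3*p^5 + 6*p^4 + 7*p^3 + 6*p^2 + 3*p + 1)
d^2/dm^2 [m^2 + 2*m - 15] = 2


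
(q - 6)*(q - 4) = q^2 - 10*q + 24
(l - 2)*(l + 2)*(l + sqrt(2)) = l^3 + sqrt(2)*l^2 - 4*l - 4*sqrt(2)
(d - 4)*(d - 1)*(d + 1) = d^3 - 4*d^2 - d + 4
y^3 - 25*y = y*(y - 5)*(y + 5)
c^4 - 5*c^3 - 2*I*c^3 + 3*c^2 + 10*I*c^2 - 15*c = c*(c - 5)*(c - 3*I)*(c + I)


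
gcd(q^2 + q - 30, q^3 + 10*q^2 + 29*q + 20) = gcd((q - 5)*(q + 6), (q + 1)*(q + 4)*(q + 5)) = 1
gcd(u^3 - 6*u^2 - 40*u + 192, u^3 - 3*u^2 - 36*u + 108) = u + 6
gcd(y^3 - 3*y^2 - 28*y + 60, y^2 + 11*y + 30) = y + 5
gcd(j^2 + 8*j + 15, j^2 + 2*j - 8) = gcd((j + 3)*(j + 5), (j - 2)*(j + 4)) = 1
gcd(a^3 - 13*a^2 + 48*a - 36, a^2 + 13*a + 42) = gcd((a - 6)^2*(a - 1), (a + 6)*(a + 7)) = 1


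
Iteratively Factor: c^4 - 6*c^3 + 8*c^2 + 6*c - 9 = (c - 1)*(c^3 - 5*c^2 + 3*c + 9) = (c - 3)*(c - 1)*(c^2 - 2*c - 3) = (c - 3)^2*(c - 1)*(c + 1)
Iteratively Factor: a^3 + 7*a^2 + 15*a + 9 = (a + 3)*(a^2 + 4*a + 3) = (a + 1)*(a + 3)*(a + 3)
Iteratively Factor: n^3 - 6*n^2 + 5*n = (n)*(n^2 - 6*n + 5) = n*(n - 5)*(n - 1)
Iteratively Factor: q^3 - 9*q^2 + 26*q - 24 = (q - 2)*(q^2 - 7*q + 12) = (q - 4)*(q - 2)*(q - 3)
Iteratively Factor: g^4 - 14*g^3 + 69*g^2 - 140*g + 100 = (g - 2)*(g^3 - 12*g^2 + 45*g - 50) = (g - 5)*(g - 2)*(g^2 - 7*g + 10) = (g - 5)^2*(g - 2)*(g - 2)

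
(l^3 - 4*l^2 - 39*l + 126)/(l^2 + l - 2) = (l^3 - 4*l^2 - 39*l + 126)/(l^2 + l - 2)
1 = 1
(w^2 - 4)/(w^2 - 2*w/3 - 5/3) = 3*(4 - w^2)/(-3*w^2 + 2*w + 5)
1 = 1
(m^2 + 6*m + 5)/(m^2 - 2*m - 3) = (m + 5)/(m - 3)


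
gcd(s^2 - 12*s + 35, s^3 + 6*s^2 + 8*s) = 1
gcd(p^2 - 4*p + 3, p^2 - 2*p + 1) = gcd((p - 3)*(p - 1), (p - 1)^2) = p - 1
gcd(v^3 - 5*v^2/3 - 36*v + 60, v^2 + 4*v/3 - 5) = v - 5/3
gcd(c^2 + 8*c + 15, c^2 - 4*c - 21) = c + 3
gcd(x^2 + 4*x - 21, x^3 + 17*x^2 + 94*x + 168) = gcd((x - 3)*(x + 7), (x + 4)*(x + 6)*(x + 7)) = x + 7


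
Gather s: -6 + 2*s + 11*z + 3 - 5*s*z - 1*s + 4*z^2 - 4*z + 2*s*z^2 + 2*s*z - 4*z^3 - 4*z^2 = s*(2*z^2 - 3*z + 1) - 4*z^3 + 7*z - 3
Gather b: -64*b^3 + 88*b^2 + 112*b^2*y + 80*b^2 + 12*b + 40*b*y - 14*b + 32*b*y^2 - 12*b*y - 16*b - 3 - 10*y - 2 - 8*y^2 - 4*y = -64*b^3 + b^2*(112*y + 168) + b*(32*y^2 + 28*y - 18) - 8*y^2 - 14*y - 5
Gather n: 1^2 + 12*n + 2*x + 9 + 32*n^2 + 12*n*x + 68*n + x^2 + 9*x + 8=32*n^2 + n*(12*x + 80) + x^2 + 11*x + 18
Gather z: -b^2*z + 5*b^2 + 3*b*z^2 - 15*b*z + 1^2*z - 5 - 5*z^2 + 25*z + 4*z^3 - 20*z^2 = 5*b^2 + 4*z^3 + z^2*(3*b - 25) + z*(-b^2 - 15*b + 26) - 5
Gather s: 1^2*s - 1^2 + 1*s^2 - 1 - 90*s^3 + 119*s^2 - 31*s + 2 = -90*s^3 + 120*s^2 - 30*s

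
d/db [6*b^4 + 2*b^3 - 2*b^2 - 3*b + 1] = 24*b^3 + 6*b^2 - 4*b - 3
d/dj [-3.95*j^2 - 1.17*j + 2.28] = -7.9*j - 1.17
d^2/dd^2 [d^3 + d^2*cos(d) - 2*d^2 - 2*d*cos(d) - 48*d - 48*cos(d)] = -d^2*cos(d) - 4*d*sin(d) + 2*d*cos(d) + 6*d + 4*sin(d) + 50*cos(d) - 4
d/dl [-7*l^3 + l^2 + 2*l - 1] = -21*l^2 + 2*l + 2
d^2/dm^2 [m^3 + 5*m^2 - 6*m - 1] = 6*m + 10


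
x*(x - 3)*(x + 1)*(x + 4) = x^4 + 2*x^3 - 11*x^2 - 12*x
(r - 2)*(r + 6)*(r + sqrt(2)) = r^3 + sqrt(2)*r^2 + 4*r^2 - 12*r + 4*sqrt(2)*r - 12*sqrt(2)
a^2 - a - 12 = (a - 4)*(a + 3)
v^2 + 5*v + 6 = (v + 2)*(v + 3)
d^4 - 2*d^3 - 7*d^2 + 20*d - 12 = (d - 2)^2*(d - 1)*(d + 3)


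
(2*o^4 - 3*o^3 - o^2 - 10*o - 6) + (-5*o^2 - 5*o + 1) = 2*o^4 - 3*o^3 - 6*o^2 - 15*o - 5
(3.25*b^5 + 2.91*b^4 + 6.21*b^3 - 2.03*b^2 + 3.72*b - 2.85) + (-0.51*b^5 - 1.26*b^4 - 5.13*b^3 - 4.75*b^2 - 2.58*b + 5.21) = 2.74*b^5 + 1.65*b^4 + 1.08*b^3 - 6.78*b^2 + 1.14*b + 2.36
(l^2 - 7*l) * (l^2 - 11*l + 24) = l^4 - 18*l^3 + 101*l^2 - 168*l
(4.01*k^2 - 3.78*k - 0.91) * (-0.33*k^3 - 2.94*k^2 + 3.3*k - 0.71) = -1.3233*k^5 - 10.542*k^4 + 24.6465*k^3 - 12.6457*k^2 - 0.3192*k + 0.6461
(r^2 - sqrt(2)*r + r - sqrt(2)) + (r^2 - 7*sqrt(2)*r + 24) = 2*r^2 - 8*sqrt(2)*r + r - sqrt(2) + 24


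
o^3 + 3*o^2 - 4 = (o - 1)*(o + 2)^2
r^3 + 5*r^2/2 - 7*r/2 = r*(r - 1)*(r + 7/2)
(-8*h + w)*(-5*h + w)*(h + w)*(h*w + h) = 40*h^4*w + 40*h^4 + 27*h^3*w^2 + 27*h^3*w - 12*h^2*w^3 - 12*h^2*w^2 + h*w^4 + h*w^3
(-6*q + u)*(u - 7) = -6*q*u + 42*q + u^2 - 7*u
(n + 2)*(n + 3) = n^2 + 5*n + 6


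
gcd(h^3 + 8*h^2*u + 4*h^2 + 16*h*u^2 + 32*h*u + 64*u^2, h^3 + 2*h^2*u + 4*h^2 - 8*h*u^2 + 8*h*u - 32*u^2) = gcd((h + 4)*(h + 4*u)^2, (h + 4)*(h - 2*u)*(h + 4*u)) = h^2 + 4*h*u + 4*h + 16*u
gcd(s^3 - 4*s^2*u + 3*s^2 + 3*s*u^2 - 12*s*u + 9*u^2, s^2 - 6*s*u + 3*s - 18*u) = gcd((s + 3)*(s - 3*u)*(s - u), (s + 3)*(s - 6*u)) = s + 3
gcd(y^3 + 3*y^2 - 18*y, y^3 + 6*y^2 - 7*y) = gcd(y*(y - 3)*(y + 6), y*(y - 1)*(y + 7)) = y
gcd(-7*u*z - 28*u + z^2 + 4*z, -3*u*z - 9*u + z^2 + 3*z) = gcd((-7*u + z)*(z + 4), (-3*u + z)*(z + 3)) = 1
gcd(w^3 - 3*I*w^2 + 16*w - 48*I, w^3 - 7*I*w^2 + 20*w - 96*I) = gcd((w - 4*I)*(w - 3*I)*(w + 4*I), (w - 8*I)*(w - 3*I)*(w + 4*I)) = w^2 + I*w + 12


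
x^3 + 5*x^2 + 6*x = x*(x + 2)*(x + 3)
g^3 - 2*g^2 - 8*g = g*(g - 4)*(g + 2)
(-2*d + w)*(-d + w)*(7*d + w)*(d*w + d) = 14*d^4*w + 14*d^4 - 19*d^3*w^2 - 19*d^3*w + 4*d^2*w^3 + 4*d^2*w^2 + d*w^4 + d*w^3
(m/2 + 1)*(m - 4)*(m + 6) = m^3/2 + 2*m^2 - 10*m - 24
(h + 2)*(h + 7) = h^2 + 9*h + 14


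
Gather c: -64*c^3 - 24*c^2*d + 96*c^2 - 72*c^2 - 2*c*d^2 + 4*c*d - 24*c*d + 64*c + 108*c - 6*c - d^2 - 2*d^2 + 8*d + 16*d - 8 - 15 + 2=-64*c^3 + c^2*(24 - 24*d) + c*(-2*d^2 - 20*d + 166) - 3*d^2 + 24*d - 21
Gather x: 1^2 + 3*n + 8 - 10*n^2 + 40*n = -10*n^2 + 43*n + 9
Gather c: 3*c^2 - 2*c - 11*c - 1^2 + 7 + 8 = 3*c^2 - 13*c + 14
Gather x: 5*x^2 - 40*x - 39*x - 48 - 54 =5*x^2 - 79*x - 102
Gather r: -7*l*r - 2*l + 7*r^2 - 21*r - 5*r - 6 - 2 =-2*l + 7*r^2 + r*(-7*l - 26) - 8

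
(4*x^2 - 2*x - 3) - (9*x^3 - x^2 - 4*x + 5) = -9*x^3 + 5*x^2 + 2*x - 8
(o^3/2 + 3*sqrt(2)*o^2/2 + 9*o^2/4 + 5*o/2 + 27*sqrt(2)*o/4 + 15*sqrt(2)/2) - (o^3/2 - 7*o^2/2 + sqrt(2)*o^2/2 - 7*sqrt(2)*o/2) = sqrt(2)*o^2 + 23*o^2/4 + 5*o/2 + 41*sqrt(2)*o/4 + 15*sqrt(2)/2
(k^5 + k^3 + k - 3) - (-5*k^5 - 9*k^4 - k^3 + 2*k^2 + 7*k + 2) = 6*k^5 + 9*k^4 + 2*k^3 - 2*k^2 - 6*k - 5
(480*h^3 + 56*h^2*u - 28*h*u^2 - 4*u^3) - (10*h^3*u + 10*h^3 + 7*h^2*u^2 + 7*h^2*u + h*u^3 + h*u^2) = -10*h^3*u + 470*h^3 - 7*h^2*u^2 + 49*h^2*u - h*u^3 - 29*h*u^2 - 4*u^3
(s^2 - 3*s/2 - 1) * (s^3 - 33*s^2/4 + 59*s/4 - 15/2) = s^5 - 39*s^4/4 + 209*s^3/8 - 171*s^2/8 - 7*s/2 + 15/2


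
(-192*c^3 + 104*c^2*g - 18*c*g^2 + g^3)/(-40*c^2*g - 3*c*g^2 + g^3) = (24*c^2 - 10*c*g + g^2)/(g*(5*c + g))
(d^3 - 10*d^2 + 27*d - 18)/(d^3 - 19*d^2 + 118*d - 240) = (d^2 - 4*d + 3)/(d^2 - 13*d + 40)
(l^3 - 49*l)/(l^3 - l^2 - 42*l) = (l + 7)/(l + 6)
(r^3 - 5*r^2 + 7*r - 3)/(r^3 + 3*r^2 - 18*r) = (r^2 - 2*r + 1)/(r*(r + 6))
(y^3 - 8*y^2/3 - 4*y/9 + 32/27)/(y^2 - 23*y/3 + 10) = (27*y^3 - 72*y^2 - 12*y + 32)/(9*(3*y^2 - 23*y + 30))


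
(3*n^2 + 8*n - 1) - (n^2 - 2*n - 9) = 2*n^2 + 10*n + 8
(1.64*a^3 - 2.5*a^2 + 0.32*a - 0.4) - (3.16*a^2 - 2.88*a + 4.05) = 1.64*a^3 - 5.66*a^2 + 3.2*a - 4.45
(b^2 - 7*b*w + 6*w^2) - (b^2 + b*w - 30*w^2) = -8*b*w + 36*w^2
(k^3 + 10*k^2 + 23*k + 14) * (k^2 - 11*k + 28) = k^5 - k^4 - 59*k^3 + 41*k^2 + 490*k + 392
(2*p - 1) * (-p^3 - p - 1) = -2*p^4 + p^3 - 2*p^2 - p + 1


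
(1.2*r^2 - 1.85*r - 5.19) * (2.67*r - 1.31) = 3.204*r^3 - 6.5115*r^2 - 11.4338*r + 6.7989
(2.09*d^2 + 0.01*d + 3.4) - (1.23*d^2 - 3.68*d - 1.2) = 0.86*d^2 + 3.69*d + 4.6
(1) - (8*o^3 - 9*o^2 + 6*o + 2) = -8*o^3 + 9*o^2 - 6*o - 1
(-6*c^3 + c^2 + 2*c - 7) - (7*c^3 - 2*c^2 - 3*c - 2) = -13*c^3 + 3*c^2 + 5*c - 5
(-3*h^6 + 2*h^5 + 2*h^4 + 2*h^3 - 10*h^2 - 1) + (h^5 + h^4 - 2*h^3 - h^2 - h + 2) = -3*h^6 + 3*h^5 + 3*h^4 - 11*h^2 - h + 1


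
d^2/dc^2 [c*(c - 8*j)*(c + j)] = 6*c - 14*j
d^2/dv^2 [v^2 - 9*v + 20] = 2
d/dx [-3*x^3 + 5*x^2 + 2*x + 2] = -9*x^2 + 10*x + 2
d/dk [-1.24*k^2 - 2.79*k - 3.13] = -2.48*k - 2.79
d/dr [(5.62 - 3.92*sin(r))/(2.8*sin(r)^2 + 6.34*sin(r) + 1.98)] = (10.976*sin(r)^2 - 31.472*sin(r) - 43.3924)*cos(r)/(7.84*sin(r)^4 + 35.504*sin(r)^3 + 51.2836*sin(r)^2 + 25.1064*sin(r) + 3.9204)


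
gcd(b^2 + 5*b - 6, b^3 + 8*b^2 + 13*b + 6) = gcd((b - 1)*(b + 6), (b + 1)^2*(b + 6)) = b + 6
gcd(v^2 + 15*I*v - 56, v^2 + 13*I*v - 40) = v + 8*I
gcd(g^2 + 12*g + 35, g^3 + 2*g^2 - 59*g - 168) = g + 7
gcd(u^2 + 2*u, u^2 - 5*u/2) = u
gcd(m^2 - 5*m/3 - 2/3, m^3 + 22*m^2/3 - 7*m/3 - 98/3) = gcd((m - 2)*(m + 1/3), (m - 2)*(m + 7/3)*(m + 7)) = m - 2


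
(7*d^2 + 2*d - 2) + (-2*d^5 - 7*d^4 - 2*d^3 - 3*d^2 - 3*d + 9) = -2*d^5 - 7*d^4 - 2*d^3 + 4*d^2 - d + 7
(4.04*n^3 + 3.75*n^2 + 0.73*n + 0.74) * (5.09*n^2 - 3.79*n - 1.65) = 20.5636*n^5 + 3.7759*n^4 - 17.1628*n^3 - 5.1876*n^2 - 4.0091*n - 1.221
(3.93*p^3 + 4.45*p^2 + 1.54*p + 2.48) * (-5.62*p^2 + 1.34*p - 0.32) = -22.0866*p^5 - 19.7428*p^4 - 3.9494*p^3 - 13.298*p^2 + 2.8304*p - 0.7936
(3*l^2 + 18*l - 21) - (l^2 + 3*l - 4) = 2*l^2 + 15*l - 17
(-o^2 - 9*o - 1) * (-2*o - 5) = 2*o^3 + 23*o^2 + 47*o + 5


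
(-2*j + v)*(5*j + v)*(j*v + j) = -10*j^3*v - 10*j^3 + 3*j^2*v^2 + 3*j^2*v + j*v^3 + j*v^2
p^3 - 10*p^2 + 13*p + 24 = (p - 8)*(p - 3)*(p + 1)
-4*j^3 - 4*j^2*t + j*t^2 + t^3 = (-2*j + t)*(j + t)*(2*j + t)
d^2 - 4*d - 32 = (d - 8)*(d + 4)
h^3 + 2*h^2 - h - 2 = (h - 1)*(h + 1)*(h + 2)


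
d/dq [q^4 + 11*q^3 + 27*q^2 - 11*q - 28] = 4*q^3 + 33*q^2 + 54*q - 11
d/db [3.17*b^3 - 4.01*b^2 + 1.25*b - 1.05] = 9.51*b^2 - 8.02*b + 1.25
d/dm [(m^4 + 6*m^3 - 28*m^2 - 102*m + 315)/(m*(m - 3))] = 2*m + 9 + 105/m^2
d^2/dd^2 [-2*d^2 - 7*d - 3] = -4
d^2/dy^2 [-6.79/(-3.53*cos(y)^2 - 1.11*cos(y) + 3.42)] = (-338.438044*(1 - cos(y)^2)^2 - 79.815771*cos(y)^3 - 505.476797*cos(y)^2 + 133.855344*cos(y) + 519.11587)/(3.53*cos(y)^2 + 1.11*cos(y) - 3.42)^3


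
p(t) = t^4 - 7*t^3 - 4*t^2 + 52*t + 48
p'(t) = 4*t^3 - 21*t^2 - 8*t + 52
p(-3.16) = 164.33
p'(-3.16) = -258.64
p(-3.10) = 149.25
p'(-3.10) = -244.17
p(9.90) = 2984.63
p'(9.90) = 1795.79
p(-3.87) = 416.88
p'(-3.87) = -463.40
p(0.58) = 75.56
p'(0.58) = 41.08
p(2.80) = 70.04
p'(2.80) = -47.23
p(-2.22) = 13.72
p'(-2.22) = -77.50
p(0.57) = 75.15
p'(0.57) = 41.36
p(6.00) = 0.00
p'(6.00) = 112.00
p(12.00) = 8736.00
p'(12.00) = 3844.00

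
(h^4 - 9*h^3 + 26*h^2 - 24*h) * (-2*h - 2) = -2*h^5 + 16*h^4 - 34*h^3 - 4*h^2 + 48*h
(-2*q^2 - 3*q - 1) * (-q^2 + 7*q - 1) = 2*q^4 - 11*q^3 - 18*q^2 - 4*q + 1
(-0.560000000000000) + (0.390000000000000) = -0.170000000000000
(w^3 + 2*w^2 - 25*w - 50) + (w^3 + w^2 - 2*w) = 2*w^3 + 3*w^2 - 27*w - 50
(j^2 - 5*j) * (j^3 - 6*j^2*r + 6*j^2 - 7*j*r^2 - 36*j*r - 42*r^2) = j^5 - 6*j^4*r + j^4 - 7*j^3*r^2 - 6*j^3*r - 30*j^3 - 7*j^2*r^2 + 180*j^2*r + 210*j*r^2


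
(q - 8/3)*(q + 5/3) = q^2 - q - 40/9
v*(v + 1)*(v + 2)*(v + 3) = v^4 + 6*v^3 + 11*v^2 + 6*v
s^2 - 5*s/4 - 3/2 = (s - 2)*(s + 3/4)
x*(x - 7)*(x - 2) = x^3 - 9*x^2 + 14*x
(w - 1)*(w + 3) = w^2 + 2*w - 3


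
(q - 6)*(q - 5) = q^2 - 11*q + 30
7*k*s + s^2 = s*(7*k + s)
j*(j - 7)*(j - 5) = j^3 - 12*j^2 + 35*j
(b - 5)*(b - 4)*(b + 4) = b^3 - 5*b^2 - 16*b + 80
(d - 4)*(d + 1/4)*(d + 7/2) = d^3 - d^2/4 - 113*d/8 - 7/2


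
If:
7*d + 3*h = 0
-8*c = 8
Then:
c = -1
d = -3*h/7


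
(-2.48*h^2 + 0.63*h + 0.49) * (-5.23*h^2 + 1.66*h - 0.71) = 12.9704*h^4 - 7.4117*h^3 + 0.2439*h^2 + 0.3661*h - 0.3479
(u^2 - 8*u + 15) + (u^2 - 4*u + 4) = 2*u^2 - 12*u + 19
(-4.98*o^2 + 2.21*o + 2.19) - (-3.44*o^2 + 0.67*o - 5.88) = -1.54*o^2 + 1.54*o + 8.07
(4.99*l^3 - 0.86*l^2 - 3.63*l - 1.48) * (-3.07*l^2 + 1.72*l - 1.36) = -15.3193*l^5 + 11.223*l^4 + 2.8785*l^3 - 0.5304*l^2 + 2.3912*l + 2.0128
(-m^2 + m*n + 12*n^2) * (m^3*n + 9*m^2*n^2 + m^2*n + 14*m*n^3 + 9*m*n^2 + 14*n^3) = -m^5*n - 8*m^4*n^2 - m^4*n + 7*m^3*n^3 - 8*m^3*n^2 + 122*m^2*n^4 + 7*m^2*n^3 + 168*m*n^5 + 122*m*n^4 + 168*n^5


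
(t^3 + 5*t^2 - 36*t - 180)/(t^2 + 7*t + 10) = (t^2 - 36)/(t + 2)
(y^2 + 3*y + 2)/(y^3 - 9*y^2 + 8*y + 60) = (y + 1)/(y^2 - 11*y + 30)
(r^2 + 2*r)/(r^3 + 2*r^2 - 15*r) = (r + 2)/(r^2 + 2*r - 15)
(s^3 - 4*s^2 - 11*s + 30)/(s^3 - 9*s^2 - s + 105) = (s - 2)/(s - 7)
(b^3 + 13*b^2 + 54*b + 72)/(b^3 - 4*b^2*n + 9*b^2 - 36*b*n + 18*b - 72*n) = (b + 4)/(b - 4*n)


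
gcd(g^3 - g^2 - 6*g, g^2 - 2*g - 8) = g + 2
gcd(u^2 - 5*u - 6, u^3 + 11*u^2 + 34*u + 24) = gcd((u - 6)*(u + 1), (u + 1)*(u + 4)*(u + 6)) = u + 1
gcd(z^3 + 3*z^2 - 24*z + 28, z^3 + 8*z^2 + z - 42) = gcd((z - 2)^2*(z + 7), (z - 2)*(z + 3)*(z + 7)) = z^2 + 5*z - 14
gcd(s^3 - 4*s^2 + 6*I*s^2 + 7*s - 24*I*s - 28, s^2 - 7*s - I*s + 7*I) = s - I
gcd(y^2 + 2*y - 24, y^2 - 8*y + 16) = y - 4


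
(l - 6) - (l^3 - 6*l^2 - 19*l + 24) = -l^3 + 6*l^2 + 20*l - 30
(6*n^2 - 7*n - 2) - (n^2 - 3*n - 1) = 5*n^2 - 4*n - 1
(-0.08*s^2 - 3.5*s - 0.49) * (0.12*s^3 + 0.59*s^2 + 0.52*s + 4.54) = -0.0096*s^5 - 0.4672*s^4 - 2.1654*s^3 - 2.4723*s^2 - 16.1448*s - 2.2246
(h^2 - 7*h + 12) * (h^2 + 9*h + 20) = h^4 + 2*h^3 - 31*h^2 - 32*h + 240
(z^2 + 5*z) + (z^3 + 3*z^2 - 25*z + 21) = z^3 + 4*z^2 - 20*z + 21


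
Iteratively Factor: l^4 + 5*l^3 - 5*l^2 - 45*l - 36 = (l + 3)*(l^3 + 2*l^2 - 11*l - 12) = (l - 3)*(l + 3)*(l^2 + 5*l + 4) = (l - 3)*(l + 1)*(l + 3)*(l + 4)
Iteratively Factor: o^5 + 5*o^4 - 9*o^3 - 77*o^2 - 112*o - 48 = (o + 1)*(o^4 + 4*o^3 - 13*o^2 - 64*o - 48) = (o + 1)*(o + 4)*(o^3 - 13*o - 12) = (o + 1)^2*(o + 4)*(o^2 - o - 12) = (o + 1)^2*(o + 3)*(o + 4)*(o - 4)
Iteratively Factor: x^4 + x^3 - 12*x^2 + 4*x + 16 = (x - 2)*(x^3 + 3*x^2 - 6*x - 8) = (x - 2)*(x + 1)*(x^2 + 2*x - 8) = (x - 2)*(x + 1)*(x + 4)*(x - 2)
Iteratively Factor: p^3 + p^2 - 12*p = (p - 3)*(p^2 + 4*p) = p*(p - 3)*(p + 4)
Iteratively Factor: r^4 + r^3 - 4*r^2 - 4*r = (r + 1)*(r^3 - 4*r) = (r + 1)*(r + 2)*(r^2 - 2*r) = (r - 2)*(r + 1)*(r + 2)*(r)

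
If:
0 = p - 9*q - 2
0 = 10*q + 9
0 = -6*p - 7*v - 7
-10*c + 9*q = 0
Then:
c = -81/100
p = -61/10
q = -9/10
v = 148/35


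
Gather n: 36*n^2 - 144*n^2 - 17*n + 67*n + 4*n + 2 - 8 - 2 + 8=-108*n^2 + 54*n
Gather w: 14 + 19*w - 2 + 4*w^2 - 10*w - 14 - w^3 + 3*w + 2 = -w^3 + 4*w^2 + 12*w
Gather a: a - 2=a - 2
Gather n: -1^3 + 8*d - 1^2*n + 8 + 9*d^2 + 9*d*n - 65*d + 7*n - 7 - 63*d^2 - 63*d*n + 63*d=-54*d^2 + 6*d + n*(6 - 54*d)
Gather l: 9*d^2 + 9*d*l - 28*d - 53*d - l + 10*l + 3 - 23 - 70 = 9*d^2 - 81*d + l*(9*d + 9) - 90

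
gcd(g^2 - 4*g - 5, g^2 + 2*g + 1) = g + 1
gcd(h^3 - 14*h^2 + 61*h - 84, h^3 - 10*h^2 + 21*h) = h^2 - 10*h + 21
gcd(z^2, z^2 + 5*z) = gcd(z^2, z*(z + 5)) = z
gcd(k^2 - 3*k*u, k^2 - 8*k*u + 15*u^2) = -k + 3*u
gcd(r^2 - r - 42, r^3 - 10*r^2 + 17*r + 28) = r - 7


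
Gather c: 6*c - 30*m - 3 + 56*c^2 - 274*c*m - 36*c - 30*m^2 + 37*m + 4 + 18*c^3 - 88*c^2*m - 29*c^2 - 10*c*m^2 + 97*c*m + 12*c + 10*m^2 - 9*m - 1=18*c^3 + c^2*(27 - 88*m) + c*(-10*m^2 - 177*m - 18) - 20*m^2 - 2*m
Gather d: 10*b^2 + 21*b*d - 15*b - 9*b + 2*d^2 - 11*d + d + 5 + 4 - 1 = 10*b^2 - 24*b + 2*d^2 + d*(21*b - 10) + 8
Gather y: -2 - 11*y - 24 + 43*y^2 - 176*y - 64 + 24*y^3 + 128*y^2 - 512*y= 24*y^3 + 171*y^2 - 699*y - 90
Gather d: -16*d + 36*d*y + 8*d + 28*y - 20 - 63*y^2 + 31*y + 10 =d*(36*y - 8) - 63*y^2 + 59*y - 10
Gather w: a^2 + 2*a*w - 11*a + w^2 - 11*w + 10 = a^2 - 11*a + w^2 + w*(2*a - 11) + 10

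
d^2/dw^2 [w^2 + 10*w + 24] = 2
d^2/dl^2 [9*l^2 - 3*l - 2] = 18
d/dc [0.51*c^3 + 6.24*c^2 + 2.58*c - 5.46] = 1.53*c^2 + 12.48*c + 2.58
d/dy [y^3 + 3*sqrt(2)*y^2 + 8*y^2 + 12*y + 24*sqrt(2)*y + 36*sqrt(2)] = 3*y^2 + 6*sqrt(2)*y + 16*y + 12 + 24*sqrt(2)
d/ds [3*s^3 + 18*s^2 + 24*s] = 9*s^2 + 36*s + 24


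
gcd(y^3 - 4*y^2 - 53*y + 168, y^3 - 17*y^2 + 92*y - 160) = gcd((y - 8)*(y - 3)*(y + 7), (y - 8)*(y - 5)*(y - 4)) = y - 8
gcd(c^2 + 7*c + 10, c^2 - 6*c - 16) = c + 2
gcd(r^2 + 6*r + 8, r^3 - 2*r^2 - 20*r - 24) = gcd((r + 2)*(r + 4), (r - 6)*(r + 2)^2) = r + 2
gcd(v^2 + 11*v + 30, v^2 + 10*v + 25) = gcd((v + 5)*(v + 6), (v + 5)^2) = v + 5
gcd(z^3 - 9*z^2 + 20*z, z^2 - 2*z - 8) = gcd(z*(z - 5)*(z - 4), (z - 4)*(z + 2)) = z - 4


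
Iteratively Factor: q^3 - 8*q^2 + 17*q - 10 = (q - 1)*(q^2 - 7*q + 10) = (q - 5)*(q - 1)*(q - 2)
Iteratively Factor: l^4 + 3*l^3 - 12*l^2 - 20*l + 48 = (l - 2)*(l^3 + 5*l^2 - 2*l - 24) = (l - 2)*(l + 3)*(l^2 + 2*l - 8) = (l - 2)*(l + 3)*(l + 4)*(l - 2)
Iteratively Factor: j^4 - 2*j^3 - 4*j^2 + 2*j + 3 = (j - 1)*(j^3 - j^2 - 5*j - 3) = (j - 1)*(j + 1)*(j^2 - 2*j - 3) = (j - 1)*(j + 1)^2*(j - 3)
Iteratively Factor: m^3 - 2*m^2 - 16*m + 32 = (m + 4)*(m^2 - 6*m + 8) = (m - 2)*(m + 4)*(m - 4)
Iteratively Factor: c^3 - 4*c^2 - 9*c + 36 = (c + 3)*(c^2 - 7*c + 12) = (c - 4)*(c + 3)*(c - 3)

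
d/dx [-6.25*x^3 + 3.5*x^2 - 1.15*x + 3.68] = -18.75*x^2 + 7.0*x - 1.15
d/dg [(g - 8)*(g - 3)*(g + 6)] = 3*g^2 - 10*g - 42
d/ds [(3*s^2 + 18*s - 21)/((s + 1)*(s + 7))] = 6/(s^2 + 2*s + 1)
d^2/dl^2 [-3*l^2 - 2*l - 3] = -6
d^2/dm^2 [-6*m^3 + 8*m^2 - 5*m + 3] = 16 - 36*m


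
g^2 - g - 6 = (g - 3)*(g + 2)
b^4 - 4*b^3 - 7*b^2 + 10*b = b*(b - 5)*(b - 1)*(b + 2)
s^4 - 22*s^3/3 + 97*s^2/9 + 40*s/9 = s*(s - 5)*(s - 8/3)*(s + 1/3)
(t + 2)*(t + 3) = t^2 + 5*t + 6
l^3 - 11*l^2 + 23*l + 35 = (l - 7)*(l - 5)*(l + 1)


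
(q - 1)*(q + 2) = q^2 + q - 2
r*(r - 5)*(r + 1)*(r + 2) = r^4 - 2*r^3 - 13*r^2 - 10*r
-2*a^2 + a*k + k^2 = (-a + k)*(2*a + k)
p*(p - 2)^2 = p^3 - 4*p^2 + 4*p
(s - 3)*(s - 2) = s^2 - 5*s + 6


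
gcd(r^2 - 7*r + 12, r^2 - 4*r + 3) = r - 3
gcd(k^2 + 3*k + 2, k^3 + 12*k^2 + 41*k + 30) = k + 1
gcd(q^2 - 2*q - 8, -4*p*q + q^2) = 1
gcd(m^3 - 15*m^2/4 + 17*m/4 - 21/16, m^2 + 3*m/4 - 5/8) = m - 1/2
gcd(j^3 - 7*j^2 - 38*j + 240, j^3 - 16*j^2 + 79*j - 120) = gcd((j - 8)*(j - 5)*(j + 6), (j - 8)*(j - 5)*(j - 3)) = j^2 - 13*j + 40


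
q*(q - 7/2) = q^2 - 7*q/2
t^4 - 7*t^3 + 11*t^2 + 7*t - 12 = (t - 4)*(t - 3)*(t - 1)*(t + 1)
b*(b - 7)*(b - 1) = b^3 - 8*b^2 + 7*b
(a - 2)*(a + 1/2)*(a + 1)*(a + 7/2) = a^4 + 3*a^3 - 17*a^2/4 - 39*a/4 - 7/2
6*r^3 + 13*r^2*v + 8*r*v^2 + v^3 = (r + v)^2*(6*r + v)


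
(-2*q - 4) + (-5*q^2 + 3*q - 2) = -5*q^2 + q - 6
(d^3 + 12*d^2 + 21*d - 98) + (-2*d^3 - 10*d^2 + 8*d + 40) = -d^3 + 2*d^2 + 29*d - 58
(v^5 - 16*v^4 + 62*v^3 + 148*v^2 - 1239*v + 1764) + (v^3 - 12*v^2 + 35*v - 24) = v^5 - 16*v^4 + 63*v^3 + 136*v^2 - 1204*v + 1740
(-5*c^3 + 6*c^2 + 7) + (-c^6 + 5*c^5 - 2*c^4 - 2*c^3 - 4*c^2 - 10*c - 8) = -c^6 + 5*c^5 - 2*c^4 - 7*c^3 + 2*c^2 - 10*c - 1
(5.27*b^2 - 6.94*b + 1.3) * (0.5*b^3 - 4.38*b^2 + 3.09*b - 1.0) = 2.635*b^5 - 26.5526*b^4 + 47.3315*b^3 - 32.4086*b^2 + 10.957*b - 1.3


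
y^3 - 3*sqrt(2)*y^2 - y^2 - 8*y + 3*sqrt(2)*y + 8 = (y - 1)*(y - 4*sqrt(2))*(y + sqrt(2))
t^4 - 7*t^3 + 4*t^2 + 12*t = t*(t - 6)*(t - 2)*(t + 1)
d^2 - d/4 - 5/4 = (d - 5/4)*(d + 1)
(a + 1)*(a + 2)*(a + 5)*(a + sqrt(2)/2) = a^4 + sqrt(2)*a^3/2 + 8*a^3 + 4*sqrt(2)*a^2 + 17*a^2 + 10*a + 17*sqrt(2)*a/2 + 5*sqrt(2)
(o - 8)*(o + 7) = o^2 - o - 56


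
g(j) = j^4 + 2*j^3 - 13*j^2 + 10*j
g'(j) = 4*j^3 + 6*j^2 - 26*j + 10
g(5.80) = 1142.55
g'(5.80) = 841.49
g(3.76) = 160.00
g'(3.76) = 209.70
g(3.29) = 80.57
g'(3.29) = 131.85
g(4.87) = 533.87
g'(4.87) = 487.69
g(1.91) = -1.08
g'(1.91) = 10.10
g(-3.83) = -126.18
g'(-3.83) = -27.13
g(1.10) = -0.60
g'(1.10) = -6.02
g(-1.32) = -37.42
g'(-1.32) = 45.57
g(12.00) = 22440.00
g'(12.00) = 7474.00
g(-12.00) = 15288.00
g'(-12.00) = -5726.00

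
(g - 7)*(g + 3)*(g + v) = g^3 + g^2*v - 4*g^2 - 4*g*v - 21*g - 21*v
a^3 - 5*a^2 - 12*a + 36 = (a - 6)*(a - 2)*(a + 3)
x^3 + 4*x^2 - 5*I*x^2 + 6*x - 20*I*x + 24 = (x + 4)*(x - 6*I)*(x + I)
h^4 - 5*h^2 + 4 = (h - 2)*(h - 1)*(h + 1)*(h + 2)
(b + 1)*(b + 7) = b^2 + 8*b + 7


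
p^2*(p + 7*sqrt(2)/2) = p^3 + 7*sqrt(2)*p^2/2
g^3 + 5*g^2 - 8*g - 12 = (g - 2)*(g + 1)*(g + 6)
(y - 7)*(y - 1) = y^2 - 8*y + 7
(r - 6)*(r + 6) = r^2 - 36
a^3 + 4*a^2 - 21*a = a*(a - 3)*(a + 7)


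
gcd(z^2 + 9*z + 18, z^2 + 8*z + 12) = z + 6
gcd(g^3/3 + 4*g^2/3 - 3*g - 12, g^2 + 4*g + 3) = g + 3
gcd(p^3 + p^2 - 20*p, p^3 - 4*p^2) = p^2 - 4*p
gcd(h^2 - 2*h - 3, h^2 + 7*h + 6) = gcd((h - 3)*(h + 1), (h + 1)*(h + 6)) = h + 1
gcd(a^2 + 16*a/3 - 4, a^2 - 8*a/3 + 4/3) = a - 2/3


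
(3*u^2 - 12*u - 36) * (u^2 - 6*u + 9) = 3*u^4 - 30*u^3 + 63*u^2 + 108*u - 324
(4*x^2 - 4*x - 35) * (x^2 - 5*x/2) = 4*x^4 - 14*x^3 - 25*x^2 + 175*x/2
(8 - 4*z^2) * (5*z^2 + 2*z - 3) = -20*z^4 - 8*z^3 + 52*z^2 + 16*z - 24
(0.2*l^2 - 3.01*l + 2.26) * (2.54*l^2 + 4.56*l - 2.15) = 0.508*l^4 - 6.7334*l^3 - 8.4152*l^2 + 16.7771*l - 4.859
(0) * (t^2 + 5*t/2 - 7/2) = 0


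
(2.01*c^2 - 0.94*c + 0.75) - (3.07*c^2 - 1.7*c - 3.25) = -1.06*c^2 + 0.76*c + 4.0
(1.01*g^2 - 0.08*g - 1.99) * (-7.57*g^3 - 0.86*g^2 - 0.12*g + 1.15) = -7.6457*g^5 - 0.263*g^4 + 15.0119*g^3 + 2.8825*g^2 + 0.1468*g - 2.2885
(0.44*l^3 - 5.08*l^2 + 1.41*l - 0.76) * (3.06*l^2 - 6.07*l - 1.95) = 1.3464*l^5 - 18.2156*l^4 + 34.2922*l^3 - 0.978299999999999*l^2 + 1.8637*l + 1.482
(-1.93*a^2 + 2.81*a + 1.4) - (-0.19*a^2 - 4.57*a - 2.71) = -1.74*a^2 + 7.38*a + 4.11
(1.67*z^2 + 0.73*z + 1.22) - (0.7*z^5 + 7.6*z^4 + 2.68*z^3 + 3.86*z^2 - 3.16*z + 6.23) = -0.7*z^5 - 7.6*z^4 - 2.68*z^3 - 2.19*z^2 + 3.89*z - 5.01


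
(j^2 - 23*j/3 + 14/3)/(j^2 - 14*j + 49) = (j - 2/3)/(j - 7)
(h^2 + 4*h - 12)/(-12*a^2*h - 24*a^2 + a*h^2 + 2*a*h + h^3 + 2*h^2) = (h^2 + 4*h - 12)/(-12*a^2*h - 24*a^2 + a*h^2 + 2*a*h + h^3 + 2*h^2)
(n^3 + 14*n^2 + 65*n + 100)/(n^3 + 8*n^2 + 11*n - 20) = (n + 5)/(n - 1)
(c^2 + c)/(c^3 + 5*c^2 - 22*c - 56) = c*(c + 1)/(c^3 + 5*c^2 - 22*c - 56)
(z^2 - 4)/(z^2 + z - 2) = (z - 2)/(z - 1)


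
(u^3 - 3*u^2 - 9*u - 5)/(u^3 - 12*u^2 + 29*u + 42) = (u^2 - 4*u - 5)/(u^2 - 13*u + 42)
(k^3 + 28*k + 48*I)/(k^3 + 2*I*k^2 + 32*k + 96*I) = (k + 2*I)/(k + 4*I)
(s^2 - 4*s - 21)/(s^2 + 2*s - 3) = (s - 7)/(s - 1)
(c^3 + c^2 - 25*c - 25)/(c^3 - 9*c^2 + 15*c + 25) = (c + 5)/(c - 5)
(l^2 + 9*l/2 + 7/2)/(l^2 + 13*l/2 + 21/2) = (l + 1)/(l + 3)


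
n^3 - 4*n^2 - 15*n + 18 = (n - 6)*(n - 1)*(n + 3)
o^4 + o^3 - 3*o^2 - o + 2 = (o - 1)^2*(o + 1)*(o + 2)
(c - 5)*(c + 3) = c^2 - 2*c - 15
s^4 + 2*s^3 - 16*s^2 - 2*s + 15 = (s - 3)*(s - 1)*(s + 1)*(s + 5)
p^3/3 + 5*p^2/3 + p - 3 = (p/3 + 1)*(p - 1)*(p + 3)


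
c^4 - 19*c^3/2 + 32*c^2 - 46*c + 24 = (c - 4)*(c - 2)^2*(c - 3/2)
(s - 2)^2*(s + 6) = s^3 + 2*s^2 - 20*s + 24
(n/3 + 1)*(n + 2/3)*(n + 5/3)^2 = n^4/3 + 7*n^3/3 + 17*n^2/3 + 455*n/81 + 50/27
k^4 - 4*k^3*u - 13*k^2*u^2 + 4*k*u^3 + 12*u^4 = (k - 6*u)*(k - u)*(k + u)*(k + 2*u)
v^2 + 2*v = v*(v + 2)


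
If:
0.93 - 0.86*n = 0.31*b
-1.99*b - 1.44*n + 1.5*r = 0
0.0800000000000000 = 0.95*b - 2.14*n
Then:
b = 1.39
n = 0.58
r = 2.40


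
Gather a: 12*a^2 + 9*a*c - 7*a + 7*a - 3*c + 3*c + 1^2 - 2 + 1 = 12*a^2 + 9*a*c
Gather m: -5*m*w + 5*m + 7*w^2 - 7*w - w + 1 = m*(5 - 5*w) + 7*w^2 - 8*w + 1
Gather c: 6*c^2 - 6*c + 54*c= 6*c^2 + 48*c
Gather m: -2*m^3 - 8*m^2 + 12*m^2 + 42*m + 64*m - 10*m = -2*m^3 + 4*m^2 + 96*m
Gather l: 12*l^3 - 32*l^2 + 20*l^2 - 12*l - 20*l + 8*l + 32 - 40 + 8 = 12*l^3 - 12*l^2 - 24*l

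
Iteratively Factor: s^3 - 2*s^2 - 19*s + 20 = (s + 4)*(s^2 - 6*s + 5) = (s - 1)*(s + 4)*(s - 5)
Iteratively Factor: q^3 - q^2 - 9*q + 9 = (q + 3)*(q^2 - 4*q + 3) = (q - 1)*(q + 3)*(q - 3)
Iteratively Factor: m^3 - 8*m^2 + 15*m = (m - 5)*(m^2 - 3*m) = m*(m - 5)*(m - 3)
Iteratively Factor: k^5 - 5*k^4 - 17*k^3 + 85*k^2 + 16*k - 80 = (k - 5)*(k^4 - 17*k^2 + 16) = (k - 5)*(k + 4)*(k^3 - 4*k^2 - k + 4) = (k - 5)*(k + 1)*(k + 4)*(k^2 - 5*k + 4) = (k - 5)*(k - 4)*(k + 1)*(k + 4)*(k - 1)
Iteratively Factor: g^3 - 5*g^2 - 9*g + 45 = (g - 3)*(g^2 - 2*g - 15) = (g - 3)*(g + 3)*(g - 5)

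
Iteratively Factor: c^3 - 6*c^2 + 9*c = (c - 3)*(c^2 - 3*c) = (c - 3)^2*(c)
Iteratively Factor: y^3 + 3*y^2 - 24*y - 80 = (y + 4)*(y^2 - y - 20) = (y - 5)*(y + 4)*(y + 4)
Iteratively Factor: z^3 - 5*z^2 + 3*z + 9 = (z - 3)*(z^2 - 2*z - 3) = (z - 3)^2*(z + 1)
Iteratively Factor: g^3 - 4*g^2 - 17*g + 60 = (g + 4)*(g^2 - 8*g + 15) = (g - 3)*(g + 4)*(g - 5)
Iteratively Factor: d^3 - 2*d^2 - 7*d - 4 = (d + 1)*(d^2 - 3*d - 4) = (d + 1)^2*(d - 4)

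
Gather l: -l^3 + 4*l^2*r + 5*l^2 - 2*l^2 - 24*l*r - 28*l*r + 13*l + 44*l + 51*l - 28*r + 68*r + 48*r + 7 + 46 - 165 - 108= -l^3 + l^2*(4*r + 3) + l*(108 - 52*r) + 88*r - 220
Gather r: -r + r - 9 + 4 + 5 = 0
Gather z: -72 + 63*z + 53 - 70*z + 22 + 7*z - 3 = 0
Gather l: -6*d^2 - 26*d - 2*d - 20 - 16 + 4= -6*d^2 - 28*d - 32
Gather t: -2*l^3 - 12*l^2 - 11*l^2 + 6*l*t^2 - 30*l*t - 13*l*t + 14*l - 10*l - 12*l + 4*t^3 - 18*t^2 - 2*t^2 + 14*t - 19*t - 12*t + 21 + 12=-2*l^3 - 23*l^2 - 8*l + 4*t^3 + t^2*(6*l - 20) + t*(-43*l - 17) + 33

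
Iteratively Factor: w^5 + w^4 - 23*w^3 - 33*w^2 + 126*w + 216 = (w - 4)*(w^4 + 5*w^3 - 3*w^2 - 45*w - 54) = (w - 4)*(w + 2)*(w^3 + 3*w^2 - 9*w - 27) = (w - 4)*(w - 3)*(w + 2)*(w^2 + 6*w + 9) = (w - 4)*(w - 3)*(w + 2)*(w + 3)*(w + 3)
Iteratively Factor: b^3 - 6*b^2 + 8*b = (b - 2)*(b^2 - 4*b) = (b - 4)*(b - 2)*(b)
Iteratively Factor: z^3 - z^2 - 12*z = (z + 3)*(z^2 - 4*z) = z*(z + 3)*(z - 4)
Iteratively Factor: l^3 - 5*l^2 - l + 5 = (l - 5)*(l^2 - 1) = (l - 5)*(l + 1)*(l - 1)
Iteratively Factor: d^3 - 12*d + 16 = (d - 2)*(d^2 + 2*d - 8) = (d - 2)^2*(d + 4)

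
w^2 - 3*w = w*(w - 3)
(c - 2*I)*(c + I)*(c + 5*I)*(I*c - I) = I*c^4 - 4*c^3 - I*c^3 + 4*c^2 + 7*I*c^2 - 10*c - 7*I*c + 10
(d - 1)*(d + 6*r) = d^2 + 6*d*r - d - 6*r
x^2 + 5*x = x*(x + 5)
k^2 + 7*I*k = k*(k + 7*I)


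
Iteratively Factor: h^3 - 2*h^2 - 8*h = (h)*(h^2 - 2*h - 8) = h*(h - 4)*(h + 2)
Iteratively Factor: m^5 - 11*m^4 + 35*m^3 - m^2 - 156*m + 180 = (m - 3)*(m^4 - 8*m^3 + 11*m^2 + 32*m - 60) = (m - 3)^2*(m^3 - 5*m^2 - 4*m + 20) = (m - 3)^2*(m + 2)*(m^2 - 7*m + 10) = (m - 3)^2*(m - 2)*(m + 2)*(m - 5)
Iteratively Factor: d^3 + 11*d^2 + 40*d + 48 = (d + 4)*(d^2 + 7*d + 12) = (d + 3)*(d + 4)*(d + 4)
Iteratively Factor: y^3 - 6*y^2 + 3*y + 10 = (y - 5)*(y^2 - y - 2) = (y - 5)*(y - 2)*(y + 1)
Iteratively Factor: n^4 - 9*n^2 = (n)*(n^3 - 9*n) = n^2*(n^2 - 9) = n^2*(n - 3)*(n + 3)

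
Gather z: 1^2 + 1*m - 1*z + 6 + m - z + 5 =2*m - 2*z + 12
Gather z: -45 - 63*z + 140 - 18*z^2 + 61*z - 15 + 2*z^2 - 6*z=-16*z^2 - 8*z + 80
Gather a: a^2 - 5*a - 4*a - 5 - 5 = a^2 - 9*a - 10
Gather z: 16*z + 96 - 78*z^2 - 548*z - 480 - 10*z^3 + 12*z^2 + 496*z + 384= -10*z^3 - 66*z^2 - 36*z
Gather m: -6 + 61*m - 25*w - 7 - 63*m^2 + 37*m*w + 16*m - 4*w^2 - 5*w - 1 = -63*m^2 + m*(37*w + 77) - 4*w^2 - 30*w - 14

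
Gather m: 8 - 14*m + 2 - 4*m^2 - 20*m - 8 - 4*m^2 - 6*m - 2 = -8*m^2 - 40*m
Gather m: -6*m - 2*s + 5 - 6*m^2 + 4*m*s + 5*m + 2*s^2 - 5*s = -6*m^2 + m*(4*s - 1) + 2*s^2 - 7*s + 5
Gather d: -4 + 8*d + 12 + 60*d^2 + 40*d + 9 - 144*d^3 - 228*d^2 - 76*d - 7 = -144*d^3 - 168*d^2 - 28*d + 10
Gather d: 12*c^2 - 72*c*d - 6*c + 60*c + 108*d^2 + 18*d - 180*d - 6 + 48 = 12*c^2 + 54*c + 108*d^2 + d*(-72*c - 162) + 42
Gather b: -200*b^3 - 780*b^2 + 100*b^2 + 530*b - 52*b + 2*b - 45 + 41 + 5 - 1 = -200*b^3 - 680*b^2 + 480*b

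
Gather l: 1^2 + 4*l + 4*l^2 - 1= 4*l^2 + 4*l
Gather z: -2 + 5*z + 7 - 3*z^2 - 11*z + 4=-3*z^2 - 6*z + 9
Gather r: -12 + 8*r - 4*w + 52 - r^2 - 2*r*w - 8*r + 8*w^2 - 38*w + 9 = -r^2 - 2*r*w + 8*w^2 - 42*w + 49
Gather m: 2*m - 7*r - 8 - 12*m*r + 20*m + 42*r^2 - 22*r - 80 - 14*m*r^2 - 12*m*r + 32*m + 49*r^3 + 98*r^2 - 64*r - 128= m*(-14*r^2 - 24*r + 54) + 49*r^3 + 140*r^2 - 93*r - 216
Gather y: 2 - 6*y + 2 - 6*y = 4 - 12*y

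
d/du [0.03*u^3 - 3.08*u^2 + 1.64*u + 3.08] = 0.09*u^2 - 6.16*u + 1.64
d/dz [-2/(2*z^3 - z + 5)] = 2*(6*z^2 - 1)/(2*z^3 - z + 5)^2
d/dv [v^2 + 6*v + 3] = 2*v + 6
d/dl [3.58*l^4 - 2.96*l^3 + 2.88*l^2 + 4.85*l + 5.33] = 14.32*l^3 - 8.88*l^2 + 5.76*l + 4.85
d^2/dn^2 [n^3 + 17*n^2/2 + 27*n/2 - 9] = 6*n + 17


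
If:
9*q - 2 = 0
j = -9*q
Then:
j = -2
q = 2/9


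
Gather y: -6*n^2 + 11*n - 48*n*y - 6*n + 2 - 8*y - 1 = -6*n^2 + 5*n + y*(-48*n - 8) + 1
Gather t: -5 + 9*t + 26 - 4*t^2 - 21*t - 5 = -4*t^2 - 12*t + 16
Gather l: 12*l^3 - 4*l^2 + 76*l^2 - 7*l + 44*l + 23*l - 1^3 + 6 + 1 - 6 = 12*l^3 + 72*l^2 + 60*l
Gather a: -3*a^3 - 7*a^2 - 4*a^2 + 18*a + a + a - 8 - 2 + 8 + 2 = -3*a^3 - 11*a^2 + 20*a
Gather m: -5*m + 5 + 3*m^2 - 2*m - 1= 3*m^2 - 7*m + 4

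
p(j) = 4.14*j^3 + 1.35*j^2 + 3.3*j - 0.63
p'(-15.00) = 2757.30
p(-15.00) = -13718.88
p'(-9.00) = 985.02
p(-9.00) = -2939.04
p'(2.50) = 87.68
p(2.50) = 80.74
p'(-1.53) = 28.24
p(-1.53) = -17.35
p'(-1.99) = 47.11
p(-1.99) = -34.48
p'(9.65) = 1185.94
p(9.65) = 3877.27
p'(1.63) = 40.70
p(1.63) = 26.27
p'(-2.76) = 90.46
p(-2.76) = -86.50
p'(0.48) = 7.46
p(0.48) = 1.72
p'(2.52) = 88.98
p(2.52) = 82.51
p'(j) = 12.42*j^2 + 2.7*j + 3.3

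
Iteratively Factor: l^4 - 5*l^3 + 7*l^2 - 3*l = (l - 1)*(l^3 - 4*l^2 + 3*l) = l*(l - 1)*(l^2 - 4*l + 3) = l*(l - 3)*(l - 1)*(l - 1)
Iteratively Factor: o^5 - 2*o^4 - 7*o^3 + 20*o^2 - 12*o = (o - 2)*(o^4 - 7*o^2 + 6*o) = (o - 2)^2*(o^3 + 2*o^2 - 3*o) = (o - 2)^2*(o + 3)*(o^2 - o) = (o - 2)^2*(o - 1)*(o + 3)*(o)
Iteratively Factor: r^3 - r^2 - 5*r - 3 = (r + 1)*(r^2 - 2*r - 3) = (r - 3)*(r + 1)*(r + 1)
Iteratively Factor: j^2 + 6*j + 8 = (j + 2)*(j + 4)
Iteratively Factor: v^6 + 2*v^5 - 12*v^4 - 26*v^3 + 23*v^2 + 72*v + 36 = (v + 1)*(v^5 + v^4 - 13*v^3 - 13*v^2 + 36*v + 36) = (v + 1)*(v + 3)*(v^4 - 2*v^3 - 7*v^2 + 8*v + 12) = (v - 3)*(v + 1)*(v + 3)*(v^3 + v^2 - 4*v - 4) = (v - 3)*(v + 1)*(v + 2)*(v + 3)*(v^2 - v - 2) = (v - 3)*(v + 1)^2*(v + 2)*(v + 3)*(v - 2)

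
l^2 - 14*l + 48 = (l - 8)*(l - 6)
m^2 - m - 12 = (m - 4)*(m + 3)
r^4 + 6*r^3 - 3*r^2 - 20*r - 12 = (r - 2)*(r + 1)^2*(r + 6)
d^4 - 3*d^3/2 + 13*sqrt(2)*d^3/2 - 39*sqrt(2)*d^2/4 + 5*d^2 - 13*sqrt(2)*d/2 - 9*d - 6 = (d - 2)*(d + 1/2)*(d + sqrt(2)/2)*(d + 6*sqrt(2))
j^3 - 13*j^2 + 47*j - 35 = (j - 7)*(j - 5)*(j - 1)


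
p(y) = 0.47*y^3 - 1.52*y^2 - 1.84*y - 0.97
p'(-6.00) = 67.16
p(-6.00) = -146.17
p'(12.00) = 164.72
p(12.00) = 570.23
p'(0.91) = -3.44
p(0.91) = -3.55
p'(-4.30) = 37.30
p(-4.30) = -58.53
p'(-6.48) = 77.07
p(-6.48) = -180.76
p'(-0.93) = 2.21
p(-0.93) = -0.95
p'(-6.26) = 72.44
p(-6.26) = -164.31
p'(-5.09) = 50.16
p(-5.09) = -92.96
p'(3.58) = 5.35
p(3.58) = -5.47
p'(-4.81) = 45.40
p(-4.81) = -79.59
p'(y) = 1.41*y^2 - 3.04*y - 1.84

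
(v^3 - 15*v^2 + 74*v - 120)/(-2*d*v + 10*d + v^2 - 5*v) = (v^2 - 10*v + 24)/(-2*d + v)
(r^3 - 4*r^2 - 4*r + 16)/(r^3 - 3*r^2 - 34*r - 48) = (r^2 - 6*r + 8)/(r^2 - 5*r - 24)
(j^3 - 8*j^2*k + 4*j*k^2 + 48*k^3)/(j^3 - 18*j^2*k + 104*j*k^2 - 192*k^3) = (j + 2*k)/(j - 8*k)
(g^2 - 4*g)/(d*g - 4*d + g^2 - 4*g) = g/(d + g)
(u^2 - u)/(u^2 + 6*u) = (u - 1)/(u + 6)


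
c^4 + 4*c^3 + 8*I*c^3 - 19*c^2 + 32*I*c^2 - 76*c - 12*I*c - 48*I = (c + 4)*(c + I)*(c + 3*I)*(c + 4*I)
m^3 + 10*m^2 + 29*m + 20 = (m + 1)*(m + 4)*(m + 5)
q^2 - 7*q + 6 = (q - 6)*(q - 1)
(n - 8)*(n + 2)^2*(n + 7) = n^4 + 3*n^3 - 56*n^2 - 228*n - 224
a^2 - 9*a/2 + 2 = (a - 4)*(a - 1/2)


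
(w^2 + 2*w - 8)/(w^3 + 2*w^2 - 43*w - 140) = (w - 2)/(w^2 - 2*w - 35)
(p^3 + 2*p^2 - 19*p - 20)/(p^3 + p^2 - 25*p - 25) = (p - 4)/(p - 5)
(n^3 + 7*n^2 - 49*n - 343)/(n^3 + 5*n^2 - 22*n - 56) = (n^2 - 49)/(n^2 - 2*n - 8)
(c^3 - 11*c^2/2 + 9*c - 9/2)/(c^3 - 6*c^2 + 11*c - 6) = (c - 3/2)/(c - 2)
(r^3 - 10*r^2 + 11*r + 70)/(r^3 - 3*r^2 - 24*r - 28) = (r - 5)/(r + 2)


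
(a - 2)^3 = a^3 - 6*a^2 + 12*a - 8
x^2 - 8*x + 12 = (x - 6)*(x - 2)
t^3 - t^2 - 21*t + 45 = (t - 3)^2*(t + 5)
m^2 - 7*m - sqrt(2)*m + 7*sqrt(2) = (m - 7)*(m - sqrt(2))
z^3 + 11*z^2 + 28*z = z*(z + 4)*(z + 7)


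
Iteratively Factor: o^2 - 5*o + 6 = (o - 2)*(o - 3)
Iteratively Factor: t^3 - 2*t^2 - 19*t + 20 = (t + 4)*(t^2 - 6*t + 5) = (t - 5)*(t + 4)*(t - 1)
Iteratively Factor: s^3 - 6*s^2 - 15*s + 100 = (s + 4)*(s^2 - 10*s + 25) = (s - 5)*(s + 4)*(s - 5)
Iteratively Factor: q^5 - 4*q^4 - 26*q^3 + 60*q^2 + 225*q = (q - 5)*(q^4 + q^3 - 21*q^2 - 45*q) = (q - 5)*(q + 3)*(q^3 - 2*q^2 - 15*q) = (q - 5)*(q + 3)^2*(q^2 - 5*q) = q*(q - 5)*(q + 3)^2*(q - 5)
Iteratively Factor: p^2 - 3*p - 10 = (p - 5)*(p + 2)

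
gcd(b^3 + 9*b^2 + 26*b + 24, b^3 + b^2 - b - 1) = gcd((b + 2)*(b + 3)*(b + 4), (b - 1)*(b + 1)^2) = 1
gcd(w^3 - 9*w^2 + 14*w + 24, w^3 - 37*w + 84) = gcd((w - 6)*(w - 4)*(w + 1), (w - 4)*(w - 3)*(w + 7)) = w - 4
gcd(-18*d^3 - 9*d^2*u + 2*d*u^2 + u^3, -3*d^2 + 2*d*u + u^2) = 3*d + u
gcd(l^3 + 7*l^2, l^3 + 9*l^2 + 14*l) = l^2 + 7*l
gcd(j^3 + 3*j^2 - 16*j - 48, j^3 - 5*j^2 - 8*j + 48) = j^2 - j - 12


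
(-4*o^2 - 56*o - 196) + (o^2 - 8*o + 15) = -3*o^2 - 64*o - 181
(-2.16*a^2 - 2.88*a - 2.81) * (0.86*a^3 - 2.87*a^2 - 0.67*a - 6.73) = -1.8576*a^5 + 3.7224*a^4 + 7.2962*a^3 + 24.5311*a^2 + 21.2651*a + 18.9113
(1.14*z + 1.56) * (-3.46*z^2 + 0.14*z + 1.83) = -3.9444*z^3 - 5.238*z^2 + 2.3046*z + 2.8548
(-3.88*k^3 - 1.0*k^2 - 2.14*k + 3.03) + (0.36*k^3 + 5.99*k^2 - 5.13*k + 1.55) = -3.52*k^3 + 4.99*k^2 - 7.27*k + 4.58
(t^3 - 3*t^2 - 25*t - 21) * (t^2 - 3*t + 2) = t^5 - 6*t^4 - 14*t^3 + 48*t^2 + 13*t - 42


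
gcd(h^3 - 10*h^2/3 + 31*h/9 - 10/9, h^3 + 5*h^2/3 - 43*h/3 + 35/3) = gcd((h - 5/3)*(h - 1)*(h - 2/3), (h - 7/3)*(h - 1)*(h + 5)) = h - 1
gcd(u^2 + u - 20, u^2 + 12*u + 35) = u + 5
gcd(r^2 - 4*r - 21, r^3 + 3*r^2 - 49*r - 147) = r^2 - 4*r - 21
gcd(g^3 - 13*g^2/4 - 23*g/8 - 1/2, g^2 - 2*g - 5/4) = g + 1/2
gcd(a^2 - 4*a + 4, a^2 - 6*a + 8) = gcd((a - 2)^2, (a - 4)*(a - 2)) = a - 2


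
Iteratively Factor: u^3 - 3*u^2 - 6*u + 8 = (u - 1)*(u^2 - 2*u - 8) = (u - 4)*(u - 1)*(u + 2)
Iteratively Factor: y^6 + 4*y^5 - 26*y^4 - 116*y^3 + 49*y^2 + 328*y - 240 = (y - 1)*(y^5 + 5*y^4 - 21*y^3 - 137*y^2 - 88*y + 240) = (y - 1)*(y + 4)*(y^4 + y^3 - 25*y^2 - 37*y + 60) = (y - 1)*(y + 4)^2*(y^3 - 3*y^2 - 13*y + 15) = (y - 1)^2*(y + 4)^2*(y^2 - 2*y - 15) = (y - 5)*(y - 1)^2*(y + 4)^2*(y + 3)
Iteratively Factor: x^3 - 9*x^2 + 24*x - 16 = (x - 4)*(x^2 - 5*x + 4) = (x - 4)*(x - 1)*(x - 4)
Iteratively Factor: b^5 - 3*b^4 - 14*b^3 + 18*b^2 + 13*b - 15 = (b - 5)*(b^4 + 2*b^3 - 4*b^2 - 2*b + 3) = (b - 5)*(b - 1)*(b^3 + 3*b^2 - b - 3) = (b - 5)*(b - 1)^2*(b^2 + 4*b + 3) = (b - 5)*(b - 1)^2*(b + 3)*(b + 1)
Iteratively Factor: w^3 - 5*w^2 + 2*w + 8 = (w - 2)*(w^2 - 3*w - 4) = (w - 4)*(w - 2)*(w + 1)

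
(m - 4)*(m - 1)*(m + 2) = m^3 - 3*m^2 - 6*m + 8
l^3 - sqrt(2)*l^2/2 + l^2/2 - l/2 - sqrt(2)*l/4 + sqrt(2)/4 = (l - 1/2)*(l + 1)*(l - sqrt(2)/2)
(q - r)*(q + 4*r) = q^2 + 3*q*r - 4*r^2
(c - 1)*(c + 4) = c^2 + 3*c - 4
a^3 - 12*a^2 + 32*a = a*(a - 8)*(a - 4)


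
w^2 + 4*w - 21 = (w - 3)*(w + 7)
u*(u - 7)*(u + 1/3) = u^3 - 20*u^2/3 - 7*u/3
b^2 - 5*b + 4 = (b - 4)*(b - 1)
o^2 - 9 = (o - 3)*(o + 3)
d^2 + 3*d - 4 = (d - 1)*(d + 4)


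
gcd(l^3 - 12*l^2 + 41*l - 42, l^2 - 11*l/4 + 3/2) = l - 2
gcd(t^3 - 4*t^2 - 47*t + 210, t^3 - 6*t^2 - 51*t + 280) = t^2 + 2*t - 35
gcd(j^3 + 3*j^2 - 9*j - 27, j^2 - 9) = j^2 - 9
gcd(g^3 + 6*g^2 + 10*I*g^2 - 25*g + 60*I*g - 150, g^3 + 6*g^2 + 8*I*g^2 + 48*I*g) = g + 6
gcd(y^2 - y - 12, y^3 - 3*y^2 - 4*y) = y - 4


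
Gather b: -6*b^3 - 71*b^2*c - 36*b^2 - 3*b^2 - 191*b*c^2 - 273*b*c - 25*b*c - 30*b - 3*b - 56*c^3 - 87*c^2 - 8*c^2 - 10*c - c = -6*b^3 + b^2*(-71*c - 39) + b*(-191*c^2 - 298*c - 33) - 56*c^3 - 95*c^2 - 11*c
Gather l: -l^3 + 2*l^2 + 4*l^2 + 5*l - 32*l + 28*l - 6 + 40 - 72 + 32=-l^3 + 6*l^2 + l - 6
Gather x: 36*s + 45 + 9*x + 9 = 36*s + 9*x + 54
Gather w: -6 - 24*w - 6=-24*w - 12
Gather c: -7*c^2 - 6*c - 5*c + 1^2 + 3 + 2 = -7*c^2 - 11*c + 6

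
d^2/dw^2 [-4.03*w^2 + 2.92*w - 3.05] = -8.06000000000000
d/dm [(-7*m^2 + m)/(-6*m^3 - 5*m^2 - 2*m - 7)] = (-42*m^4 + 12*m^3 + 19*m^2 + 98*m - 7)/(36*m^6 + 60*m^5 + 49*m^4 + 104*m^3 + 74*m^2 + 28*m + 49)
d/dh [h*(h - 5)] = 2*h - 5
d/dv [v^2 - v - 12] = 2*v - 1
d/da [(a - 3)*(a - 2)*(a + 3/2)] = 3*a^2 - 7*a - 3/2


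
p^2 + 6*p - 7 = (p - 1)*(p + 7)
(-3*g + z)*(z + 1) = -3*g*z - 3*g + z^2 + z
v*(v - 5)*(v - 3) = v^3 - 8*v^2 + 15*v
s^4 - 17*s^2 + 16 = (s - 4)*(s - 1)*(s + 1)*(s + 4)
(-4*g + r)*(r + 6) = -4*g*r - 24*g + r^2 + 6*r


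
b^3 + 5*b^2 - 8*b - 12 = (b - 2)*(b + 1)*(b + 6)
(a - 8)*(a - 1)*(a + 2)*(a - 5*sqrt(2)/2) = a^4 - 7*a^3 - 5*sqrt(2)*a^3/2 - 10*a^2 + 35*sqrt(2)*a^2/2 + 16*a + 25*sqrt(2)*a - 40*sqrt(2)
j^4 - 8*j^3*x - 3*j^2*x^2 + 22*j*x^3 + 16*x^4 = (j - 8*x)*(j - 2*x)*(j + x)^2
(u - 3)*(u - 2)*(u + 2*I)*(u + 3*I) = u^4 - 5*u^3 + 5*I*u^3 - 25*I*u^2 + 30*u + 30*I*u - 36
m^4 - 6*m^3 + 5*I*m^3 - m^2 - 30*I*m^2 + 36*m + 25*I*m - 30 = (m - 5)*(m - 1)*(m + 2*I)*(m + 3*I)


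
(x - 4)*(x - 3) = x^2 - 7*x + 12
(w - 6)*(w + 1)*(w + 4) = w^3 - w^2 - 26*w - 24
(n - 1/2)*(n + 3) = n^2 + 5*n/2 - 3/2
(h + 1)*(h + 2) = h^2 + 3*h + 2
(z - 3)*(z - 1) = z^2 - 4*z + 3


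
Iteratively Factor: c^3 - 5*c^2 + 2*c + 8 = (c - 4)*(c^2 - c - 2) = (c - 4)*(c - 2)*(c + 1)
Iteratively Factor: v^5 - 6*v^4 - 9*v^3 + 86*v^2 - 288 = (v + 3)*(v^4 - 9*v^3 + 18*v^2 + 32*v - 96) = (v - 3)*(v + 3)*(v^3 - 6*v^2 + 32) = (v - 4)*(v - 3)*(v + 3)*(v^2 - 2*v - 8) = (v - 4)*(v - 3)*(v + 2)*(v + 3)*(v - 4)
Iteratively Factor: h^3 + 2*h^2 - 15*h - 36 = (h + 3)*(h^2 - h - 12) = (h + 3)^2*(h - 4)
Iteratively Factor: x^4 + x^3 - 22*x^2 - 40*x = (x + 4)*(x^3 - 3*x^2 - 10*x) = (x - 5)*(x + 4)*(x^2 + 2*x) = (x - 5)*(x + 2)*(x + 4)*(x)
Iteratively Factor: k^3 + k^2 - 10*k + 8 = (k - 2)*(k^2 + 3*k - 4) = (k - 2)*(k - 1)*(k + 4)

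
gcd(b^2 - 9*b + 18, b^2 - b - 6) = b - 3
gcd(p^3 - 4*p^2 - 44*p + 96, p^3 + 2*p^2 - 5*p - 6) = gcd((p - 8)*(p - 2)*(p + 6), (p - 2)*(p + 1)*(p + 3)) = p - 2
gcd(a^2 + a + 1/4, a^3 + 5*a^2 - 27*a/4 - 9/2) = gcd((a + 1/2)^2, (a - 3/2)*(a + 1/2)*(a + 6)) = a + 1/2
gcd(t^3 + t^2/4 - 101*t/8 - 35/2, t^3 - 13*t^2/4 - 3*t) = t - 4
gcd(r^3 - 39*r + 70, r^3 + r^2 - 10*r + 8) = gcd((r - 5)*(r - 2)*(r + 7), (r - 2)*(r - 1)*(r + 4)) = r - 2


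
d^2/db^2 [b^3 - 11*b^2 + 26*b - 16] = 6*b - 22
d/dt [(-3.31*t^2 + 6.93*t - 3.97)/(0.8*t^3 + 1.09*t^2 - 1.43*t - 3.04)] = (2.648*t^4 - 11.088*t^3 + 6.7076*t^2 + 28.7794*t - 26.7443)/(0.64*t^6 + 1.744*t^5 - 1.0999*t^4 - 7.9814*t^3 - 4.5823*t^2 + 8.6944*t + 9.2416)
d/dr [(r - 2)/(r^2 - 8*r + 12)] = -1/(r^2 - 12*r + 36)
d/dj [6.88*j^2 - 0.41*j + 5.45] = 13.76*j - 0.41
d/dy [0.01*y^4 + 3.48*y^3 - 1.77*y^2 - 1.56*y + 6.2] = 0.04*y^3 + 10.44*y^2 - 3.54*y - 1.56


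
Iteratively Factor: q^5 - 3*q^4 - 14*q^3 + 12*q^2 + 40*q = (q)*(q^4 - 3*q^3 - 14*q^2 + 12*q + 40) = q*(q + 2)*(q^3 - 5*q^2 - 4*q + 20) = q*(q + 2)^2*(q^2 - 7*q + 10) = q*(q - 5)*(q + 2)^2*(q - 2)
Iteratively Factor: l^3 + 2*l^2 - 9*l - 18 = (l - 3)*(l^2 + 5*l + 6) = (l - 3)*(l + 2)*(l + 3)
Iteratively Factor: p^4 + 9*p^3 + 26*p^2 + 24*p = (p)*(p^3 + 9*p^2 + 26*p + 24) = p*(p + 2)*(p^2 + 7*p + 12) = p*(p + 2)*(p + 4)*(p + 3)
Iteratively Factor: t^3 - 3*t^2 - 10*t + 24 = (t - 4)*(t^2 + t - 6) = (t - 4)*(t - 2)*(t + 3)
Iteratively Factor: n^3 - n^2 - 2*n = (n + 1)*(n^2 - 2*n) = n*(n + 1)*(n - 2)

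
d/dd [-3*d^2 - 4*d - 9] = -6*d - 4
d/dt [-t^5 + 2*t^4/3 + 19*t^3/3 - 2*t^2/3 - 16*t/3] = -5*t^4 + 8*t^3/3 + 19*t^2 - 4*t/3 - 16/3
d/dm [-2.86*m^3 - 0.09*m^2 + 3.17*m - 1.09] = -8.58*m^2 - 0.18*m + 3.17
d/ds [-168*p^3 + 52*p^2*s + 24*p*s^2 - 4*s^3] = 52*p^2 + 48*p*s - 12*s^2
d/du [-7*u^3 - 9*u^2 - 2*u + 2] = -21*u^2 - 18*u - 2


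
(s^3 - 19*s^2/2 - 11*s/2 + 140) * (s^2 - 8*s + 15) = s^5 - 35*s^4/2 + 171*s^3/2 + 83*s^2/2 - 2405*s/2 + 2100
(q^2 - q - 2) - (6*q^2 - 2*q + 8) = -5*q^2 + q - 10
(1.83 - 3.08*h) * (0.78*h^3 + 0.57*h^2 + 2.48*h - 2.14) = -2.4024*h^4 - 0.3282*h^3 - 6.5953*h^2 + 11.1296*h - 3.9162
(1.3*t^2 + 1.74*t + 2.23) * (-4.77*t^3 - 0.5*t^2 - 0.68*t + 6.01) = -6.201*t^5 - 8.9498*t^4 - 12.3911*t^3 + 5.5148*t^2 + 8.941*t + 13.4023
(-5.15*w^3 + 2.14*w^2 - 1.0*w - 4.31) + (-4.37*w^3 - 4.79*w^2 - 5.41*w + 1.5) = -9.52*w^3 - 2.65*w^2 - 6.41*w - 2.81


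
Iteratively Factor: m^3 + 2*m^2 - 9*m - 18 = (m - 3)*(m^2 + 5*m + 6) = (m - 3)*(m + 3)*(m + 2)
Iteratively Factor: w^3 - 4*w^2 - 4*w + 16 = (w - 4)*(w^2 - 4) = (w - 4)*(w + 2)*(w - 2)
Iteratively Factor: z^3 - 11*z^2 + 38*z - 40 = (z - 4)*(z^2 - 7*z + 10) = (z - 4)*(z - 2)*(z - 5)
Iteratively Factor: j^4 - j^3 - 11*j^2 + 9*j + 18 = (j + 3)*(j^3 - 4*j^2 + j + 6) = (j - 2)*(j + 3)*(j^2 - 2*j - 3) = (j - 3)*(j - 2)*(j + 3)*(j + 1)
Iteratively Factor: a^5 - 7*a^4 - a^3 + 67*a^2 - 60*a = (a - 1)*(a^4 - 6*a^3 - 7*a^2 + 60*a) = (a - 4)*(a - 1)*(a^3 - 2*a^2 - 15*a) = (a - 5)*(a - 4)*(a - 1)*(a^2 + 3*a) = (a - 5)*(a - 4)*(a - 1)*(a + 3)*(a)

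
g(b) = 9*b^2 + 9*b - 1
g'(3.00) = 63.00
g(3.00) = 107.00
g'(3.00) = 63.00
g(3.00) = 107.00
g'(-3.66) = -56.88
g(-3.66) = 86.62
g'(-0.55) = -0.90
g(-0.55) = -3.23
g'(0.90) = 25.20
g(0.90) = 14.39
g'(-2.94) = -43.92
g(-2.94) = 50.33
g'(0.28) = 14.04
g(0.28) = 2.23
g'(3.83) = 77.94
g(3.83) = 165.49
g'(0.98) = 26.64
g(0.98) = 16.46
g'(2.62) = 56.16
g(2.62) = 84.36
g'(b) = 18*b + 9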